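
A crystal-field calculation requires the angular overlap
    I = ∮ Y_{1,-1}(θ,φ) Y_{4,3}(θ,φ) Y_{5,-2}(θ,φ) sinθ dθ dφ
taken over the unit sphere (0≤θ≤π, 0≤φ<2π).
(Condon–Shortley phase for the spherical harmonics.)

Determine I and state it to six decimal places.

0.085055

m-sum 0 ✓  L=10 even ✓  3≤5≤5 ✓
Π(2lᵢ+1) = 3×9×11 = 297
triangle coeff Δ(1,4,5) = 1/495
Σ_t [0,0]: t=0:+1/576 = 1/576
(3j)²=5/99 [(1 4 5; 0 0 0)], sign=-1
Σ_t [0,0]: t=0:+1/10080 = 1/10080
(3j)²=1/165 [(1 4 5; -1 3 -2)], sign=-1
⇒ 4πI² = 1/11
I = (+1)√(1/11/(4π)) = 0.08505478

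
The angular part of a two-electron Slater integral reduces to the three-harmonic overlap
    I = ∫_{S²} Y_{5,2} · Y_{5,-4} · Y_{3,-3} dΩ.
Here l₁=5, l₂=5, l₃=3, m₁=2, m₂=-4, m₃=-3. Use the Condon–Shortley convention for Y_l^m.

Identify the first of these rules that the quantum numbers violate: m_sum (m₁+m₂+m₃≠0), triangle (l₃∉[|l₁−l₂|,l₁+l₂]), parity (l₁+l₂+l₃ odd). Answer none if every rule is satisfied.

Σmᵢ = -5  ✗
l₃∈[|l₁−l₂|,l₁+l₂]=[0,10], have l₃=3
Σlᵢ = 13 ⇒ odd

m_sum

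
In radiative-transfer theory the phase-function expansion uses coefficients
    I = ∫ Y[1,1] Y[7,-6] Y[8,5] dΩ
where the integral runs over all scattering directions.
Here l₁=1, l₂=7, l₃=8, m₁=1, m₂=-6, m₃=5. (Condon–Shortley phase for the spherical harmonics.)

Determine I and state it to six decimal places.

m-sum 0 ✓  L=16 even ✓  6≤8≤8 ✓
Π(2lᵢ+1) = 3×15×17 = 765
triangle coeff Δ(1,7,8) = 1/2040
Σ_t [0,0]: t=0:+1/25401600 = 1/25401600
(3j)²=8/255 [(1 7 8; 0 0 0)], sign=+1
Σ_t [0,0]: t=0:+1/12454041600 = 1/12454041600
(3j)²=1/680 [(1 7 8; 1 -6 5)], sign=-1
⇒ 4πI² = 3/85
I = (-1)√(3/85/(4π)) = -0.05299638

-0.052996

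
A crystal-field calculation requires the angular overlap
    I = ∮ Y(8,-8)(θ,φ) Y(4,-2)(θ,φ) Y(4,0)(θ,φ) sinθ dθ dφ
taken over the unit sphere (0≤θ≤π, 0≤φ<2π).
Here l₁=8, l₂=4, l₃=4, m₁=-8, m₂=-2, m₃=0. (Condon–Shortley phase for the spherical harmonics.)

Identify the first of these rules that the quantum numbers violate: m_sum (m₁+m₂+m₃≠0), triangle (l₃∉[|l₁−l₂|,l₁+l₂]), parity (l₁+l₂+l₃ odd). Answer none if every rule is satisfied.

m_sum

Σmᵢ = -10  ✗
l₃∈[|l₁−l₂|,l₁+l₂]=[4,12], have l₃=4
Σlᵢ = 16 ⇒ even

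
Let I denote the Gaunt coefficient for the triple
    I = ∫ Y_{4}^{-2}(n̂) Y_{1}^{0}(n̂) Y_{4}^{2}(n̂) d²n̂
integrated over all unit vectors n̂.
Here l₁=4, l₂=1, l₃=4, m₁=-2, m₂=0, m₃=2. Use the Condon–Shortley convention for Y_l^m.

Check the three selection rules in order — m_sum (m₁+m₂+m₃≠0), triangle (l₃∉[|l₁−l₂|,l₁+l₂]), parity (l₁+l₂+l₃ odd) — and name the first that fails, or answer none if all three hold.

Σmᵢ = 0  ✓
l₃∈[|l₁−l₂|,l₁+l₂]=[3,5], have l₃=4  ✓
Σlᵢ = 9 ⇒ odd  ✗

parity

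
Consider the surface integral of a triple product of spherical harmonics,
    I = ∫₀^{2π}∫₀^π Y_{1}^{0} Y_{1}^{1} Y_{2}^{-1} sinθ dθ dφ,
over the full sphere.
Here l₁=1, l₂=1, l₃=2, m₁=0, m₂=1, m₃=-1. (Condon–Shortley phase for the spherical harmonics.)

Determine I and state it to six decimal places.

-0.218510

Rules hold: Σm=0, L=4 even, 0≤2≤2.
N = 3·3·5 = 45
Δ = 0!·2!·2!/5! = 1/30
Racah Σ t=0..0: t=0:+1/1 = 1/1
⇒ 3j(1 1 2; 0 0 0)² = 2/15, sgn +1
Racah Σ t=0..0: t=0:+1/2 = 1/2
⇒ 3j(1 1 2; 0 1 -1)² = 1/10, sgn -1
4πI² = N·(3j₀)²·(3jₘ)² = 3/5
I = -1·√(0.6/4π) = -0.21850969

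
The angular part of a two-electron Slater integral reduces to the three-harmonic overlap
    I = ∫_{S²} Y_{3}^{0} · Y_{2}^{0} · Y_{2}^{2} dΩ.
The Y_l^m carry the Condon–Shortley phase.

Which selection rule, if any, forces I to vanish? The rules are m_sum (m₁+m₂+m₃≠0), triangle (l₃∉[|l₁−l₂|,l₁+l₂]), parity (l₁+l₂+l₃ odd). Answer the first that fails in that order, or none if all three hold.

m_sum

m₁+m₂+m₃ = 0 + 0 + 2 = 2  ✗
triangle: |3−2|=1 ≤ l₃=2 ≤ 3+2=5
parity: l₁+l₂+l₃ = 7 is odd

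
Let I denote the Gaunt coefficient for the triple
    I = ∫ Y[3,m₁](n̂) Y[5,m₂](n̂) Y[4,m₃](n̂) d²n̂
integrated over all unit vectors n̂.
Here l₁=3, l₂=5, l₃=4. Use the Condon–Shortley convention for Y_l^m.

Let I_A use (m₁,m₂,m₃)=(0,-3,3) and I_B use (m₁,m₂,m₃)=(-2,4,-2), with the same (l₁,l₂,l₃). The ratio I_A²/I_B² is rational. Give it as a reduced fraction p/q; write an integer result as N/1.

21/40

l's match ⇒ only the (l;m) 3-j factors differ between A and B.
A: triangle coeff Δ(3,5,4) = 1/180180; Σ_t [1,2]: t=1:−1/1440 t=2:+1/2880 = -1/2880; (3j)²=7/715 [(3 5 4; 0 -3 3)], sign=+1
B: triangle coeff Δ(3,5,4) = 1/180180; Σ_t [3,4]: t=3:−1/8640 t=4:+1/2880 = 1/4320; (3j)²=8/429 [(3 5 4; -2 4 -2)], sign=+1
I_A²/I_B² = (7/715)/(8/429) = 21/40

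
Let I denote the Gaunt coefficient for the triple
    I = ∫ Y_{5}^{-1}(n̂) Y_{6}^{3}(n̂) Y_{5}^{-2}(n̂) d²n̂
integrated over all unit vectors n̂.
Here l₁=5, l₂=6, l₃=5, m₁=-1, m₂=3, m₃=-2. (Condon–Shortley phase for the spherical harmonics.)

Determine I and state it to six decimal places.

m-sum 0 ✓  L=16 even ✓  1≤5≤11 ✓
Π(2lᵢ+1) = 11×13×11 = 1573
triangle coeff Δ(5,6,5) = 1/28588560
Σ_t [1,5]: t=1:−1/345600 t=2:+1/13824 t=3:−1/5184 t=4:+1/13824 t=5:−1/345600 = -7/129600
(3j)²=80/7293 [(5 6 5; 0 0 0)], sign=+1
Σ_t [3,6]: t=3:−1/155520 t=4:+1/23040 t=5:−1/34560 t=6:+1/622080 = 1/103680
(3j)²=9/2431 [(5 6 5; -1 3 -2)], sign=-1
⇒ 4πI² = 240/3757
I = (-1)√(240/3757/(4π)) = -0.07129845

-0.071298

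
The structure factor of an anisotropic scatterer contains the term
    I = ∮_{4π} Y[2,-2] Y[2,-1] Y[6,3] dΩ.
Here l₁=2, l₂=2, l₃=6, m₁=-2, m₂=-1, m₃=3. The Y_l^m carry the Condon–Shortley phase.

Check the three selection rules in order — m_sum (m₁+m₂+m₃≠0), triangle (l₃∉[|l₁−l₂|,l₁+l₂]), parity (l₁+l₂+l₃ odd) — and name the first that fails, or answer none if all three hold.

Σmᵢ = 0  ✓
l₃∈[|l₁−l₂|,l₁+l₂]=[0,4], have l₃=6  ✗
Σlᵢ = 10 ⇒ even

triangle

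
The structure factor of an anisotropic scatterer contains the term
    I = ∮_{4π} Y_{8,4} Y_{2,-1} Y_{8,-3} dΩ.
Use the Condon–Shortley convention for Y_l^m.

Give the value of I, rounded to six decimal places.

0.146979

Rules hold: Σm=0, L=18 even, 6≤8≤10.
N = 17·5·17 = 1445
Δ = 2!·14!·2!/19! = 1/348840
Racah Σ t=0..2: t=0:+1/116121600 t=1:−1/25401600 t=2:+1/116121600 = -1/45158400
⇒ 3j(8 2 8; 0 0 0)² = 24/1615, sgn -1
Racah Σ t=0..1: t=0:+1/174182400 t=1:−1/479001600 = 1/273715200
⇒ 3j(8 2 8; 4 -1 -3)² = 49/3876, sgn -1
4πI² = N·(3j₀)²·(3jₘ)² = 98/361
I = +1·√(0.271468/4π) = 0.14697873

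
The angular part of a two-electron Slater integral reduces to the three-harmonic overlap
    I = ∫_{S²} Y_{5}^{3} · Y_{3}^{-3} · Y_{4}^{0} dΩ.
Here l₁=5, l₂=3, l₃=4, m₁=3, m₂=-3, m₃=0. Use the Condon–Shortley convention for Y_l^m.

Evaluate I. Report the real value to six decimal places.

0.196280

Checks pass: Σm=0; 12 even; l₃=4∈[2,8].
(2·5+1)(2·3+1)(2·4+1) = 693
Δ: 4! 6! 2! / 13! → 1/180180
sum: t=1:−1/576 t=2:+1/144 t=3:−1/576 = 1/288
3j²(5 3 4; 0 0 0) = Δ·Π!·Σ² = 20/1001  (sign +1)
sum: t=0:+1/2304 = 1/2304
3j²(5 3 4; 3 -3 0) = Δ·Π!·Σ² = 5/143  (sign +1)
combine: 4πI² = 693·20/1001·5/143 = 900/1859
take √, sign +1: I = 0.19628026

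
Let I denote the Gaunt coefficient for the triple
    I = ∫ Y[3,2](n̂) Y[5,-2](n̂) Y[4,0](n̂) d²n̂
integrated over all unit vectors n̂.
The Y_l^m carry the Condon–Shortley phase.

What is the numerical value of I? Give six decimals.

-0.065427

Checks pass: Σm=0; 12 even; l₃=4∈[2,8].
(2·3+1)(2·5+1)(2·4+1) = 693
Δ: 4! 2! 6! / 13! → 1/180180
sum: t=1:−1/576 t=2:+1/144 t=3:−1/576 = 1/288
3j²(3 5 4; 0 0 0) = Δ·Π!·Σ² = 20/1001  (sign +1)
sum: t=0:+1/864 t=1:−1/576 = -1/1728
3j²(3 5 4; 2 -2 0) = Δ·Π!·Σ² = 5/1287  (sign -1)
combine: 4πI² = 693·20/1001·5/1287 = 100/1859
take √, sign -1: I = -0.06542675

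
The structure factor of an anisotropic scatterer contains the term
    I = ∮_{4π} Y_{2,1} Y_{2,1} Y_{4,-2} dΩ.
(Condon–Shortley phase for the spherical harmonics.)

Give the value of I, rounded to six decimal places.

0.254875

m-sum 0 ✓  L=8 even ✓  0≤4≤4 ✓
Π(2lᵢ+1) = 5×5×9 = 225
triangle coeff Δ(2,2,4) = 1/630
Σ_t [0,0]: t=0:+1/16 = 1/16
(3j)²=2/35 [(2 2 4; 0 0 0)], sign=+1
Σ_t [0,0]: t=0:+1/36 = 1/36
(3j)²=4/63 [(2 2 4; 1 1 -2)], sign=+1
⇒ 4πI² = 40/49
I = (+1)√(40/49/(4π)) = 0.25487487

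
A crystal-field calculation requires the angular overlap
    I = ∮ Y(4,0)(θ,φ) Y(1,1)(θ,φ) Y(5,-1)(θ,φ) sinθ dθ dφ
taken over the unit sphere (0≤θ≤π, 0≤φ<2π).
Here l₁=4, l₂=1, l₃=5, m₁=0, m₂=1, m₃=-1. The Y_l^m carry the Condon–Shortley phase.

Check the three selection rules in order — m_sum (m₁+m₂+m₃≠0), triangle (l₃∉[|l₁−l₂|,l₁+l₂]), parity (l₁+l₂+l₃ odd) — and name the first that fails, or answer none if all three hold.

none

Σmᵢ = 0  ✓
l₃∈[|l₁−l₂|,l₁+l₂]=[3,5], have l₃=5  ✓
Σlᵢ = 10 ⇒ even  ✓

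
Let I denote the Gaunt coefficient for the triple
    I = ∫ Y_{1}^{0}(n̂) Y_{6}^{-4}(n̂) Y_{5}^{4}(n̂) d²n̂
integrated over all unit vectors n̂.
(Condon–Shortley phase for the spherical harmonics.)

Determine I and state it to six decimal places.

0.182727

Checks pass: Σm=0; 12 even; l₃=5∈[5,7].
(2·1+1)(2·6+1)(2·5+1) = 429
Δ: 2! 0! 10! / 13! → 1/858
sum: t=1:−1/14400 = -1/14400
3j²(1 6 5; 0 0 0) = Δ·Π!·Σ² = 6/143  (sign +1)
sum: t=1:−1/362880 = -1/362880
3j²(1 6 5; 0 -4 4) = Δ·Π!·Σ² = 10/429  (sign +1)
combine: 4πI² = 429·6/143·10/429 = 60/143
take √, sign +1: I = 0.18272698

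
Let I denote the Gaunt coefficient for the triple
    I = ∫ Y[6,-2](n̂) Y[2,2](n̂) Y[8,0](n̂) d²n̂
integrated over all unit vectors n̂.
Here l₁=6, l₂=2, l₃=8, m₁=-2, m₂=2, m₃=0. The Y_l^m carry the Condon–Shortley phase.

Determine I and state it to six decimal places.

Rules hold: Σm=0, L=16 even, 4≤8≤8.
N = 13·5·17 = 1105
Δ = 0!·12!·4!/17! = 1/30940
Racah Σ t=0..0: t=0:+1/2073600 = 1/2073600
⇒ 3j(6 2 8; 0 0 0)² = 28/1105, sgn +1
Racah Σ t=0..0: t=0:+1/23224320 = 1/23224320
⇒ 3j(6 2 8; -2 2 0)² = 1/442, sgn +1
4πI² = N·(3j₀)²·(3jₘ)² = 14/221
I = +1·√(0.0633484/4π) = 0.07100075

0.071001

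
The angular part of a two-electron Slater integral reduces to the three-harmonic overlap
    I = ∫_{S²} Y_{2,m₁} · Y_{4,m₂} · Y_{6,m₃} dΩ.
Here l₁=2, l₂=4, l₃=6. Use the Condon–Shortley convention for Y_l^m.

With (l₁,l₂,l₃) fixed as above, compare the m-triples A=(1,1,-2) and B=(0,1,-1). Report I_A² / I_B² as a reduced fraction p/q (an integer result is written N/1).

16/15

Shared (l₁,l₂,l₃)=(2,4,6): N and (l;000)² cancel in I_A²/I_B².
A: Δ = 0!·4!·8!/13! = 1/6435; Racah Σ t=0..0: t=0:+1/4320 = 1/4320; ⇒ 3j(2 4 6; 1 1 -2)² = 224/6435, sgn +1
B: Δ = 0!·4!·8!/13! = 1/6435; Racah Σ t=0..0: t=0:+1/2880 = 1/2880; ⇒ 3j(2 4 6; 0 1 -1)² = 14/429, sgn -1
I_A²/I_B² = (224/6435)/(14/429) = 16/15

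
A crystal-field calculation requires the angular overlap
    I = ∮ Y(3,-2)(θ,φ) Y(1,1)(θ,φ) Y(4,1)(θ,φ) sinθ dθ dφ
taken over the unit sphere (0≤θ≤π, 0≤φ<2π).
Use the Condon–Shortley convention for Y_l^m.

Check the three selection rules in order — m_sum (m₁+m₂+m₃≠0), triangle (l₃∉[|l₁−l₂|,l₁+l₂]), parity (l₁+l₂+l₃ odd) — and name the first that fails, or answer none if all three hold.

none

m₁+m₂+m₃ = -2 + 1 + 1 = 0  ✓
triangle: |3−1|=2 ≤ l₃=4 ≤ 3+1=4  ✓
parity: l₁+l₂+l₃ = 8 is even  ✓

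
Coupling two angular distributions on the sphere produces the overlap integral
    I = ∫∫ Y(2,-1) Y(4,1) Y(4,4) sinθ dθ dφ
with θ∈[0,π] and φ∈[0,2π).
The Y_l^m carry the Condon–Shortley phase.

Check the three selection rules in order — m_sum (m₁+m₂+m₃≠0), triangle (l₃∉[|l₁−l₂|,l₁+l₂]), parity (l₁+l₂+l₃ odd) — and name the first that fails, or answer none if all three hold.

m_sum

azimuthal sum: -1 + 1 + 4 = 4  ✗
2 ≤ 4 ≤ 6 (triangle on l)
L = 2 + 4 + 4 = 10 (even)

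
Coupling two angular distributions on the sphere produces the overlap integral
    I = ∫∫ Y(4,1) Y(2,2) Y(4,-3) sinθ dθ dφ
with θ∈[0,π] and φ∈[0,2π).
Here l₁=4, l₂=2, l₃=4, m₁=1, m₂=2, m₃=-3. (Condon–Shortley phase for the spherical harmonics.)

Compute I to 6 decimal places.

Rules hold: Σm=0, L=10 even, 2≤4≤6.
N = 9·5·9 = 405
Δ = 2!·6!·2!/11! = 1/13860
Racah Σ t=0..2: t=0:+1/192 t=1:−1/36 t=2:+1/192 = -5/288
⇒ 3j(4 2 4; 0 0 0)² = 20/693, sgn -1
Racah Σ t=2..2: t=2:+1/480 = 1/480
⇒ 3j(4 2 4; 1 2 -3)² = 3/110, sgn -1
4πI² = N·(3j₀)²·(3jₘ)² = 270/847
I = +1·√(0.318772/4π) = 0.15927046

0.159270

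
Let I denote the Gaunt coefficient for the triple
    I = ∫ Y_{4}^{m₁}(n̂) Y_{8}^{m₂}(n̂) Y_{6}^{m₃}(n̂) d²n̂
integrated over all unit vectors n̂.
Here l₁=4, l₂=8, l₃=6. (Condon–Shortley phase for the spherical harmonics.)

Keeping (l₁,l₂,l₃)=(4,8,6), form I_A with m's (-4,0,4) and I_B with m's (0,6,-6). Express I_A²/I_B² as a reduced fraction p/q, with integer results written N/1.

Same 4,8,6: normalisation and zero-m 3j drop out of the ratio.
A: Δ: 6! 2! 10! / 19! → 1/23279256; sum: t=6:+1/116121600 = 1/116121600; 3j²(4 8 6; -4 0 4) = Δ·Π!·Σ² = 70/46189  (sign +1)
B: Δ: 6! 2! 10! / 19! → 1/23279256; sum: t=4:+1/348364800 = 1/348364800; 3j²(4 8 6; 0 6 -6) = Δ·Π!·Σ² = 11/646  (sign +1)
I_A²/I_B² = (70/46189)/(11/646) = 140/1573

140/1573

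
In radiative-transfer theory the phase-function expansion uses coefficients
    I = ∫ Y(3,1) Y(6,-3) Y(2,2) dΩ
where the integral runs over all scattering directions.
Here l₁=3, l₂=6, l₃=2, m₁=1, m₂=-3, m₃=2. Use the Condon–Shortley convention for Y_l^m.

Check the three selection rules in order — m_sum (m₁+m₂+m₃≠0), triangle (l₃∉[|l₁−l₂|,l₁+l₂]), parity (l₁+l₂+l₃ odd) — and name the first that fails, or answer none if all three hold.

triangle

azimuthal sum: 1 − 3 + 2 = 0  ✓
3 ≤ 2 ≤ 9 (triangle on l)  ✗
L = 3 + 6 + 2 = 11 (odd)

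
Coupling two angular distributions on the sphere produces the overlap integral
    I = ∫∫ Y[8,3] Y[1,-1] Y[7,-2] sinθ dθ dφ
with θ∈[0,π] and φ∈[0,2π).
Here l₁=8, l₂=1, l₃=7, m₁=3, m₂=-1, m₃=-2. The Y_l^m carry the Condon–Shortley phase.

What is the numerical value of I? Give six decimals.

-0.226917

m-sum 0 ✓  L=16 even ✓  7≤7≤9 ✓
Π(2lᵢ+1) = 17×3×15 = 765
triangle coeff Δ(8,1,7) = 1/2040
Σ_t [1,1]: t=1:−1/25401600 = -1/25401600
(3j)²=8/255 [(8 1 7; 0 0 0)], sign=+1
Σ_t [0,0]: t=0:+1/87091200 = 1/87091200
(3j)²=11/408 [(8 1 7; 3 -1 -2)], sign=-1
⇒ 4πI² = 11/17
I = (-1)√(11/17/(4π)) = -0.22691696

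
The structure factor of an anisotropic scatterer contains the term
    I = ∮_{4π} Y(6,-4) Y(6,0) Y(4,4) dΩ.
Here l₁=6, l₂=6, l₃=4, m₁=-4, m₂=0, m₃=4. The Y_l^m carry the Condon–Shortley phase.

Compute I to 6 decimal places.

Rules hold: Σm=0, L=16 even, 0≤4≤12.
N = 13·13·9 = 1521
Δ = 8!·4!·4!/17! = 1/15315300
Racah Σ t=2..6: t=2:+1/829440 t=3:−1/25920 t=4:+1/9216 t=5:−1/25920 t=6:+1/829440 = 7/207360
⇒ 3j(6 6 4; 0 0 0)² = 28/2431, sgn +1
Racah Σ t=6..6: t=6:+1/829440 = 1/829440
⇒ 3j(6 6 4; -4 0 4)² = 35/2431, sgn +1
4πI² = N·(3j₀)²·(3jₘ)² = 8820/34969
I = +1·√(0.252223/4π) = 0.14167322

0.141673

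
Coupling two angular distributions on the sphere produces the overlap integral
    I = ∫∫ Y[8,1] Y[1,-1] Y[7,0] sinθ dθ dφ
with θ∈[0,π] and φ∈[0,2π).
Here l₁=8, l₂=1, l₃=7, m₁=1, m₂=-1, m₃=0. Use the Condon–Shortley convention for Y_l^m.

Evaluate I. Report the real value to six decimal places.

-0.183585

Rules hold: Σm=0, L=16 even, 7≤7≤9.
N = 17·3·15 = 765
Δ = 2!·14!·0!/17! = 1/2040
Racah Σ t=1..1: t=1:−1/25401600 = -1/25401600
⇒ 3j(8 1 7; 0 0 0)² = 8/255, sgn +1
Racah Σ t=0..0: t=0:+1/50803200 = 1/50803200
⇒ 3j(8 1 7; 1 -1 0)² = 3/170, sgn -1
4πI² = N·(3j₀)²·(3jₘ)² = 36/85
I = -1·√(0.423529/4π) = -0.18358486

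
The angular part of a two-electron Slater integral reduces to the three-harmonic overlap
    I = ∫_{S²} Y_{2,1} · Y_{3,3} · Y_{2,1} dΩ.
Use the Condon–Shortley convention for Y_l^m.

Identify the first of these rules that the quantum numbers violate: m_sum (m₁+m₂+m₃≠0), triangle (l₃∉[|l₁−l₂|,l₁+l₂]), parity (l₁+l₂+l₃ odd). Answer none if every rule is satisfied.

m₁+m₂+m₃ = 1 + 3 + 1 = 5  ✗
triangle: |2−3|=1 ≤ l₃=2 ≤ 2+3=5
parity: l₁+l₂+l₃ = 7 is odd

m_sum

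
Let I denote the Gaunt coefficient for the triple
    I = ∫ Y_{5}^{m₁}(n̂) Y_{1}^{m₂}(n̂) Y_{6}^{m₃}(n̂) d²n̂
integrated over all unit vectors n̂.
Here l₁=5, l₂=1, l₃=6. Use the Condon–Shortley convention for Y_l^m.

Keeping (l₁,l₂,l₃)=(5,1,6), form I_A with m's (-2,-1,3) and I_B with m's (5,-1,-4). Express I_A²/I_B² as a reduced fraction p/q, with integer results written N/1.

36/1

Same 5,1,6: normalisation and zero-m 3j drop out of the ratio.
A: Δ: 0! 10! 2! / 13! → 1/858; sum: t=0:+1/60480 = 1/60480; 3j²(5 1 6; -2 -1 3) = Δ·Π!·Σ² = 6/143  (sign -1)
B: Δ: 0! 10! 2! / 13! → 1/858; sum: t=0:+1/7257600 = 1/7257600; 3j²(5 1 6; 5 -1 -4) = Δ·Π!·Σ² = 1/858  (sign +1)
I_A²/I_B² = (6/143)/(1/858) = 36/1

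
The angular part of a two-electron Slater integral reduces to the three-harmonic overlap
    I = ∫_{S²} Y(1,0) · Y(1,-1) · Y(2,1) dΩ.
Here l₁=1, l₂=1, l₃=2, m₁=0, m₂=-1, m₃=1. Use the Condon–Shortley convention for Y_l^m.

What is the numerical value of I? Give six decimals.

m-sum 0 ✓  L=4 even ✓  0≤2≤2 ✓
Π(2lᵢ+1) = 3×3×5 = 45
triangle coeff Δ(1,1,2) = 1/30
Σ_t [0,0]: t=0:+1/1 = 1/1
(3j)²=2/15 [(1 1 2; 0 0 0)], sign=+1
Σ_t [0,0]: t=0:+1/2 = 1/2
(3j)²=1/10 [(1 1 2; 0 -1 1)], sign=-1
⇒ 4πI² = 3/5
I = (-1)√(3/5/(4π)) = -0.21850969

-0.218510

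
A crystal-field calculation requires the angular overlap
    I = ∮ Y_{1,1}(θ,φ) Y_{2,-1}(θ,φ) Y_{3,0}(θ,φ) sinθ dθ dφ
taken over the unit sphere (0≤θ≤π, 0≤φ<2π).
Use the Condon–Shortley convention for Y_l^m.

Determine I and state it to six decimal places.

Rules hold: Σm=0, L=6 even, 1≤3≤3.
N = 3·5·7 = 105
Δ = 0!·2!·4!/7! = 1/105
Racah Σ t=0..0: t=0:+1/4 = 1/4
⇒ 3j(1 2 3; 0 0 0)² = 3/35, sgn -1
Racah Σ t=0..0: t=0:+1/12 = 1/12
⇒ 3j(1 2 3; 1 -1 0)² = 1/35, sgn -1
4πI² = N·(3j₀)²·(3jₘ)² = 9/35
I = +1·√(0.257143/4π) = 0.14304817

0.143048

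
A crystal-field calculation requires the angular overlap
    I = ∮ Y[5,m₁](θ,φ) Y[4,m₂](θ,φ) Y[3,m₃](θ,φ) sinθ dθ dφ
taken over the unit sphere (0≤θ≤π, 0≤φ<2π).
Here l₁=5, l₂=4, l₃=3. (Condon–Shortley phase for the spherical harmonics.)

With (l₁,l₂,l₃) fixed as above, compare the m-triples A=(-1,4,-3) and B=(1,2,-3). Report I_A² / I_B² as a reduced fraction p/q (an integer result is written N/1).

Same 5,4,3: normalisation and zero-m 3j drop out of the ratio.
A: Δ: 6! 4! 2! / 13! → 1/180180; sum: t=6:+1/34560 = 1/34560; 3j²(5 4 3; -1 4 -3) = Δ·Π!·Σ² = 1/429  (sign +1)
B: Δ: 6! 4! 2! / 13! → 1/180180; sum: t=4:+1/2304 = 1/2304; 3j²(5 4 3; 1 2 -3) = Δ·Π!·Σ² = 75/4004  (sign +1)
I_A²/I_B² = (1/429)/(75/4004) = 28/225

28/225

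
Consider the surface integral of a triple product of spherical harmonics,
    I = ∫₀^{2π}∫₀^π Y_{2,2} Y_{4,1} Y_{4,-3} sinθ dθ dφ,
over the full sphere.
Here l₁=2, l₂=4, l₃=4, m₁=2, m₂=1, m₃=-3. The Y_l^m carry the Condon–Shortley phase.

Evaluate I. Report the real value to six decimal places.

m-sum 0 ✓  L=10 even ✓  2≤4≤6 ✓
Π(2lᵢ+1) = 5×9×9 = 405
triangle coeff Δ(2,4,4) = 1/13860
Σ_t [0,2]: t=0:+1/192 t=1:−1/36 t=2:+1/192 = -5/288
(3j)²=20/693 [(2 4 4; 0 0 0)], sign=-1
Σ_t [0,0]: t=0:+1/480 = 1/480
(3j)²=3/110 [(2 4 4; 2 1 -3)], sign=-1
⇒ 4πI² = 270/847
I = (+1)√(270/847/(4π)) = 0.15927046

0.159270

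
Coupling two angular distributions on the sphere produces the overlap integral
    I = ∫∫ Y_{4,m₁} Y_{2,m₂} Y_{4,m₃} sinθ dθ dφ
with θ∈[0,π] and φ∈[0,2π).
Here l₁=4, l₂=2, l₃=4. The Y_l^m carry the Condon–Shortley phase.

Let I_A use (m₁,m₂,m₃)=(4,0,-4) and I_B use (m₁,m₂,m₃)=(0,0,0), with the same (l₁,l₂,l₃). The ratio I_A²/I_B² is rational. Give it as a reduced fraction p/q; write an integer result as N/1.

l's match ⇒ only the (l;m) 3-j factors differ between A and B.
A: triangle coeff Δ(4,2,4) = 1/13860; Σ_t [0,0]: t=0:+1/2880 = 1/2880; (3j)²=28/495 [(4 2 4; 4 0 -4)], sign=+1
B: triangle coeff Δ(4,2,4) = 1/13860; Σ_t [0,2]: t=0:+1/192 t=1:−1/36 t=2:+1/192 = -5/288; (3j)²=20/693 [(4 2 4; 0 0 0)], sign=-1
I_A²/I_B² = (28/495)/(20/693) = 49/25

49/25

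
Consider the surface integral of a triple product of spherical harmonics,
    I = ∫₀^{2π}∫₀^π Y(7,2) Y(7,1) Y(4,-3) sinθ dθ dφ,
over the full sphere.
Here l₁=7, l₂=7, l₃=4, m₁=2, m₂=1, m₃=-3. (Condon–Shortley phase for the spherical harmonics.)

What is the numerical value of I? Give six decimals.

Rules hold: Σm=0, L=18 even, 0≤4≤14.
N = 15·15·9 = 2025
Δ = 10!·4!·4!/19! = 1/58198140
Racah Σ t=3..7: t=3:−1/17418240 t=4:+1/622080 t=5:−1/230400 t=6:+1/622080 t=7:−1/17418240 = -1/806400
⇒ 3j(7 7 4; 0 0 0)² = 2268/230945, sgn -1
Racah Σ t=4..5: t=4:+1/2488320 t=5:−1/2073600 = -1/12441600
⇒ 3j(7 7 4; 2 1 -3)² = 98/138567, sgn +1
4πI² = N·(3j₀)²·(3jₘ)² = 30005640/2133423721
I = -1·√(0.0140645/4π) = -0.03345476

-0.033455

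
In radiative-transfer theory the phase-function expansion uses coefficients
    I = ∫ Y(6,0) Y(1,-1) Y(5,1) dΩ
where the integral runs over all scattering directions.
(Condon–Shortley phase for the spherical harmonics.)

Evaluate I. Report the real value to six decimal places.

0.158246

m-sum 0 ✓  L=12 even ✓  5≤5≤7 ✓
Π(2lᵢ+1) = 13×3×11 = 429
triangle coeff Δ(6,1,5) = 1/858
Σ_t [1,1]: t=1:−1/14400 = -1/14400
(3j)²=6/143 [(6 1 5; 0 0 0)], sign=+1
Σ_t [0,0]: t=0:+1/34560 = 1/34560
(3j)²=5/286 [(6 1 5; 0 -1 1)], sign=+1
⇒ 4πI² = 45/143
I = (+1)√(45/143/(4π)) = 0.15824621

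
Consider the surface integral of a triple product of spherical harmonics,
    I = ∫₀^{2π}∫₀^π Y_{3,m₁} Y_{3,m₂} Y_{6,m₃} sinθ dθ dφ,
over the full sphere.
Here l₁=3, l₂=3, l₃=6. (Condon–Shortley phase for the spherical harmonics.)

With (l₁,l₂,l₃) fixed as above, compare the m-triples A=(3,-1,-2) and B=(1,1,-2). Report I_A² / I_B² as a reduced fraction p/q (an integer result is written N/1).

Same 3,3,6: normalisation and zero-m 3j drop out of the ratio.
A: Δ: 0! 6! 6! / 13! → 1/12012; sum: t=0:+1/34560 = 1/34560; 3j²(3 3 6; 3 -1 -2) = Δ·Π!·Σ² = 1/429  (sign +1)
B: Δ: 0! 6! 6! / 13! → 1/12012; sum: t=0:+1/2304 = 1/2304; 3j²(3 3 6; 1 1 -2) = Δ·Π!·Σ² = 5/143  (sign +1)
I_A²/I_B² = (1/429)/(5/143) = 1/15

1/15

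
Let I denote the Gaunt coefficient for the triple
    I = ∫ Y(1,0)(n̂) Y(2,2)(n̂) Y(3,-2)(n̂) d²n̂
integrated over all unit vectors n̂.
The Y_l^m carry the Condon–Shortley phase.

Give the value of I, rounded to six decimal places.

m-sum 0 ✓  L=6 even ✓  1≤3≤3 ✓
Π(2lᵢ+1) = 3×5×7 = 105
triangle coeff Δ(1,2,3) = 1/105
Σ_t [0,0]: t=0:+1/4 = 1/4
(3j)²=3/35 [(1 2 3; 0 0 0)], sign=-1
Σ_t [0,0]: t=0:+1/24 = 1/24
(3j)²=1/21 [(1 2 3; 0 2 -2)], sign=-1
⇒ 4πI² = 3/7
I = (+1)√(3/7/(4π)) = 0.18467439

0.184674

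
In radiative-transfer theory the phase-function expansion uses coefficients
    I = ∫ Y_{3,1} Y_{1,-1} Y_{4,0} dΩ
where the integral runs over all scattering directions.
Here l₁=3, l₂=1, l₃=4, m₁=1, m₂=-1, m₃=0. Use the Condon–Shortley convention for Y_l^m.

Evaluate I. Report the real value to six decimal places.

0.150786

Checks pass: Σm=0; 8 even; l₃=4∈[2,4].
(2·3+1)(2·1+1)(2·4+1) = 189
Δ: 0! 6! 2! / 9! → 1/252
sum: t=0:+1/36 = 1/36
3j²(3 1 4; 0 0 0) = Δ·Π!·Σ² = 4/63  (sign +1)
sum: t=0:+1/96 = 1/96
3j²(3 1 4; 1 -1 0) = Δ·Π!·Σ² = 1/42  (sign +1)
combine: 4πI² = 189·4/63·1/42 = 2/7
take √, sign +1: I = 0.15078601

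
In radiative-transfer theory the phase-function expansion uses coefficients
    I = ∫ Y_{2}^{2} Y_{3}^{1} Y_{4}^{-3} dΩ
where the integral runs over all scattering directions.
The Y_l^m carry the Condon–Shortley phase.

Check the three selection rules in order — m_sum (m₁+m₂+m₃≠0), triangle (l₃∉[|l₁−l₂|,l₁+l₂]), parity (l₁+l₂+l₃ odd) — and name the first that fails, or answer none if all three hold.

parity

m₁+m₂+m₃ = 2 + 1 − 3 = 0  ✓
triangle: |2−3|=1 ≤ l₃=4 ≤ 2+3=5  ✓
parity: l₁+l₂+l₃ = 9 is odd  ✗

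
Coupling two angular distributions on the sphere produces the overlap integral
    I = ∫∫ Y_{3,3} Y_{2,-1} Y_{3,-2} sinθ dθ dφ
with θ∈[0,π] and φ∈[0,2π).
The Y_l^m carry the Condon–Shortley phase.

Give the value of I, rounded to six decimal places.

-0.210261

Rules hold: Σm=0, L=8 even, 1≤3≤5.
N = 7·5·7 = 245
Δ = 2!·4!·2!/9! = 1/3780
Racah Σ t=0..2: t=0:+1/24 t=1:−1/4 t=2:+1/24 = -1/6
⇒ 3j(3 2 3; 0 0 0)² = 4/105, sgn +1
Racah Σ t=0..0: t=0:+1/48 = 1/48
⇒ 3j(3 2 3; 3 -1 -2)² = 5/84, sgn -1
4πI² = N·(3j₀)²·(3jₘ)² = 5/9
I = -1·√(0.555556/4π) = -0.21026104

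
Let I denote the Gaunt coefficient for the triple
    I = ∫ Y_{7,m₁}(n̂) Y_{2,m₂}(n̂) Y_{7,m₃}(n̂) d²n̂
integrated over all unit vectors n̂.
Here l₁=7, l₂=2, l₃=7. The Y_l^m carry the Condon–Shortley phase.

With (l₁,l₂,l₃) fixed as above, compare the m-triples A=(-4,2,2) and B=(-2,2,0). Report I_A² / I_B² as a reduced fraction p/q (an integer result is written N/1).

Shared (l₁,l₂,l₃)=(7,2,7): N and (l;000)² cancel in I_A²/I_B².
A: Δ = 2!·12!·2!/17! = 1/185640; Racah Σ t=2..2: t=2:+1/8709120 = 1/8709120; ⇒ 3j(7 2 7; -4 2 2)² = 55/3094, sgn -1
B: Δ = 2!·12!·2!/17! = 1/185640; Racah Σ t=2..2: t=2:+1/2419200 = 1/2419200; ⇒ 3j(7 2 7; -2 2 0)² = 27/1105, sgn -1
I_A²/I_B² = (55/3094)/(27/1105) = 275/378

275/378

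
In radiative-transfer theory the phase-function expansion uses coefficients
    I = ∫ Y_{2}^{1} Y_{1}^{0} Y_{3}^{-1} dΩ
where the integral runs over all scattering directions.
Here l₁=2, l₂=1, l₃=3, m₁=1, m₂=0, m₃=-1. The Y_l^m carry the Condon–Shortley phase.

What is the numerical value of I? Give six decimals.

m-sum 0 ✓  L=6 even ✓  1≤3≤3 ✓
Π(2lᵢ+1) = 5×3×7 = 105
triangle coeff Δ(2,1,3) = 1/105
Σ_t [0,0]: t=0:+1/4 = 1/4
(3j)²=3/35 [(2 1 3; 0 0 0)], sign=-1
Σ_t [0,0]: t=0:+1/6 = 1/6
(3j)²=8/105 [(2 1 3; 1 0 -1)], sign=+1
⇒ 4πI² = 24/35
I = (-1)√(24/35/(4π)) = -0.23359668

-0.233597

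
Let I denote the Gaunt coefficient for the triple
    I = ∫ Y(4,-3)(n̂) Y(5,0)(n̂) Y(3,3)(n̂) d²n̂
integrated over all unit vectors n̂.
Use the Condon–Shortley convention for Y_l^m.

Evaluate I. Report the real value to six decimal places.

m-sum 0 ✓  L=12 even ✓  1≤3≤9 ✓
Π(2lᵢ+1) = 9×11×7 = 693
triangle coeff Δ(4,5,3) = 1/180180
Σ_t [2,4]: t=2:+1/576 t=3:−1/144 t=4:+1/576 = -1/288
(3j)²=20/1001 [(4 5 3; 0 0 0)], sign=+1
Σ_t [5,5]: t=5:−1/5760 = -1/5760
(3j)²=5/572 [(4 5 3; -3 0 3)], sign=-1
⇒ 4πI² = 225/1859
I = (-1)√(225/1859/(4π)) = -0.09814013

-0.098140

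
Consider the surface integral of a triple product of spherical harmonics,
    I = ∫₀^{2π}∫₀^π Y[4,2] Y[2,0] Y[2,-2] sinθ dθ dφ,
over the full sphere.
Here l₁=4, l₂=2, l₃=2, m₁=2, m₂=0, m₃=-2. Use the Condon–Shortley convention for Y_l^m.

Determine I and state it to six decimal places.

Checks pass: Σm=0; 8 even; l₃=2∈[2,6].
(2·4+1)(2·2+1)(2·2+1) = 225
Δ: 4! 4! 0! / 9! → 1/630
sum: t=2:+1/16 = 1/16
3j²(4 2 2; 0 0 0) = Δ·Π!·Σ² = 2/35  (sign +1)
sum: t=2:+1/96 = 1/96
3j²(4 2 2; 2 0 -2) = Δ·Π!·Σ² = 1/42  (sign +1)
combine: 4πI² = 225·2/35·1/42 = 15/49
take √, sign +1: I = 0.15607835

0.156078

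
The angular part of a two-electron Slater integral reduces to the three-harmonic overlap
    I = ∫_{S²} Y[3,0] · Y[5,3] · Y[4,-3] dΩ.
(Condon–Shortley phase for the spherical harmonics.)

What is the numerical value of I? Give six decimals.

m-sum 0 ✓  L=12 even ✓  2≤4≤8 ✓
Π(2lᵢ+1) = 7×11×9 = 693
triangle coeff Δ(3,5,4) = 1/180180
Σ_t [1,3]: t=1:−1/576 t=2:+1/144 t=3:−1/576 = 1/288
(3j)²=20/1001 [(3 5 4; 0 0 0)], sign=+1
Σ_t [2,3]: t=2:+1/2880 t=3:−1/1440 = -1/2880
(3j)²=7/715 [(3 5 4; 0 3 -3)], sign=+1
⇒ 4πI² = 252/1859
I = (+1)√(252/1859/(4π)) = 0.10386175

0.103862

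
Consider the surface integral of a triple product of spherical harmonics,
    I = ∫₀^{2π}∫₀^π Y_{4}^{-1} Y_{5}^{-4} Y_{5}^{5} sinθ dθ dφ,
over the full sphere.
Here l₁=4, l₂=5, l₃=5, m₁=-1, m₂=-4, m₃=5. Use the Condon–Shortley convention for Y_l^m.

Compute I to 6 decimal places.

Checks pass: Σm=0; 14 even; l₃=5∈[1,9].
(2·4+1)(2·5+1)(2·5+1) = 1089
Δ: 4! 4! 6! / 15! → 1/3153150
sum: t=0:+1/69120 t=1:−1/1728 t=2:+1/576 t=3:−1/1728 t=4:+1/69120 = 7/11520
3j²(4 5 5; 0 0 0) = Δ·Π!·Σ² = 2/143  (sign -1)
sum: t=1:−1/103680 = -1/103680
3j²(4 5 5; -1 -4 5) = Δ·Π!·Σ² = 4/143  (sign -1)
combine: 4πI² = 1089·2/143·4/143 = 72/169
take √, sign +1: I = 0.18412721

0.184127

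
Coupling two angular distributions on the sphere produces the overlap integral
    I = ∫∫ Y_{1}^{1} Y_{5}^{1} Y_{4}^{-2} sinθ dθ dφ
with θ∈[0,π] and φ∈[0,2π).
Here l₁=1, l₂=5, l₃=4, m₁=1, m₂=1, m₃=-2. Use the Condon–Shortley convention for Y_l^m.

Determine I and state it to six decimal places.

m-sum 0 ✓  L=10 even ✓  4≤4≤6 ✓
Π(2lᵢ+1) = 3×11×9 = 297
triangle coeff Δ(1,5,4) = 1/495
Σ_t [1,1]: t=1:−1/576 = -1/576
(3j)²=5/99 [(1 5 4; 0 0 0)], sign=-1
Σ_t [0,0]: t=0:+1/2880 = 1/2880
(3j)²=2/165 [(1 5 4; 1 1 -2)], sign=+1
⇒ 4πI² = 2/11
I = (-1)√(2/11/(4π)) = -0.12028562

-0.120286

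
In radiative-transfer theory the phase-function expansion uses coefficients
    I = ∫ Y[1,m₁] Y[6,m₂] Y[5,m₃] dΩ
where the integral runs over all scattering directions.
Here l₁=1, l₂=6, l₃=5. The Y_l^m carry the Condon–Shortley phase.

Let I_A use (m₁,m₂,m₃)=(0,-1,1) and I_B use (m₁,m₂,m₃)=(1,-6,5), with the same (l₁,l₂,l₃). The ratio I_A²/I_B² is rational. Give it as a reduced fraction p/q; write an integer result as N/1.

35/66

l's match ⇒ only the (l;m) 3-j factors differ between A and B.
A: triangle coeff Δ(1,6,5) = 1/858; Σ_t [1,1]: t=1:−1/17280 = -1/17280; (3j)²=35/858 [(1 6 5; 0 -1 1)], sign=-1
B: triangle coeff Δ(1,6,5) = 1/858; Σ_t [0,0]: t=0:+1/7257600 = 1/7257600; (3j)²=1/13 [(1 6 5; 1 -6 5)], sign=+1
I_A²/I_B² = (35/858)/(1/13) = 35/66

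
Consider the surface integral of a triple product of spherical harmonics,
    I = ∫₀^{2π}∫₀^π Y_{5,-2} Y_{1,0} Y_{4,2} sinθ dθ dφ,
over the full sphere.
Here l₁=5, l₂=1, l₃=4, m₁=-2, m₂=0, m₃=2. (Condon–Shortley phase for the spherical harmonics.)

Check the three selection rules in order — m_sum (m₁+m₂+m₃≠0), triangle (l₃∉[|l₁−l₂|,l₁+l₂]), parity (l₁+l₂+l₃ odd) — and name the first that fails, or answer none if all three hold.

azimuthal sum: -2 + 0 + 2 = 0  ✓
4 ≤ 4 ≤ 6 (triangle on l)  ✓
L = 5 + 1 + 4 = 10 (even)  ✓

none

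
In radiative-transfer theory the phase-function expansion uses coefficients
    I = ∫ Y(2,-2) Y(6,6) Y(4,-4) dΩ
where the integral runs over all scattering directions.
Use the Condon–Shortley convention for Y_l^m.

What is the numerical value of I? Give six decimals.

0.353849

m-sum 0 ✓  L=12 even ✓  4≤4≤8 ✓
Π(2lᵢ+1) = 5×13×9 = 585
triangle coeff Δ(2,6,4) = 1/6435
Σ_t [2,2]: t=2:+1/2304 = 1/2304
(3j)²=5/143 [(2 6 4; 0 0 0)], sign=+1
Σ_t [4,4]: t=4:+1/967680 = 1/967680
(3j)²=1/13 [(2 6 4; -2 6 -4)], sign=+1
⇒ 4πI² = 225/143
I = (+1)√(225/143/(4π)) = 0.35384927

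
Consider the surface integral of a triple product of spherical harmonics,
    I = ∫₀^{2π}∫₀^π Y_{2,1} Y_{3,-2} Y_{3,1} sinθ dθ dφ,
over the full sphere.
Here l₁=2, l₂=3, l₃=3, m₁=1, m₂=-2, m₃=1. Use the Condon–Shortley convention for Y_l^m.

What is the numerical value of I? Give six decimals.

Rules hold: Σm=0, L=8 even, 1≤3≤5.
N = 5·7·7 = 245
Δ = 2!·2!·4!/9! = 1/3780
Racah Σ t=0..2: t=0:+1/24 t=1:−1/4 t=2:+1/24 = -1/6
⇒ 3j(2 3 3; 0 0 0)² = 4/105, sgn +1
Racah Σ t=0..1: t=0:+1/12 t=1:−1/48 = 1/16
⇒ 3j(2 3 3; 1 -2 1)² = 1/28, sgn +1
4πI² = N·(3j₀)²·(3jₘ)² = 1/3
I = +1·√(0.333333/4π) = 0.16286750

0.162868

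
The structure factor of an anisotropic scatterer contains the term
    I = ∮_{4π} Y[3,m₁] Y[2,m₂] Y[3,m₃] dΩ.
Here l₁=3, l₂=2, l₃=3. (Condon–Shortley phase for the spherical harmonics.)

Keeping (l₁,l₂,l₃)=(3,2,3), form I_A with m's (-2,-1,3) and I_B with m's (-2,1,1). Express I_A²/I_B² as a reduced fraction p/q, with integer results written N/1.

5/3

Shared (l₁,l₂,l₃)=(3,2,3): N and (l;000)² cancel in I_A²/I_B².
A: Δ = 2!·4!·2!/9! = 1/3780; Racah Σ t=1..1: t=1:−1/48 = -1/48; ⇒ 3j(3 2 3; -2 -1 3)² = 5/84, sgn -1
B: Δ = 2!·4!·2!/9! = 1/3780; Racah Σ t=1..2: t=1:−1/48 t=2:+1/12 = 1/16; ⇒ 3j(3 2 3; -2 1 1)² = 1/28, sgn +1
I_A²/I_B² = (5/84)/(1/28) = 5/3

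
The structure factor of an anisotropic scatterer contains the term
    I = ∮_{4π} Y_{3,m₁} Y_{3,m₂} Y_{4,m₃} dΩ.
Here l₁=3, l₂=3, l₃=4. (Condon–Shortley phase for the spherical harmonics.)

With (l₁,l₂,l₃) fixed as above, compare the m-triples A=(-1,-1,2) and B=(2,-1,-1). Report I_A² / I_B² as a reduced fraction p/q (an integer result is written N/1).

Shared (l₁,l₂,l₃)=(3,3,4): N and (l;000)² cancel in I_A²/I_B².
A: Δ = 2!·4!·4!/11! = 1/34650; Racah Σ t=0..2: t=0:+1/192 t=1:−1/36 t=2:+1/192 = -5/288; ⇒ 3j(3 3 4; -1 -1 2)² = 20/693, sgn -1
B: Δ = 2!·4!·4!/11! = 1/34650; Racah Σ t=0..1: t=0:+1/48 t=1:−1/144 = 1/72; ⇒ 3j(3 3 4; 2 -1 -1)² = 16/693, sgn -1
I_A²/I_B² = (20/693)/(16/693) = 5/4

5/4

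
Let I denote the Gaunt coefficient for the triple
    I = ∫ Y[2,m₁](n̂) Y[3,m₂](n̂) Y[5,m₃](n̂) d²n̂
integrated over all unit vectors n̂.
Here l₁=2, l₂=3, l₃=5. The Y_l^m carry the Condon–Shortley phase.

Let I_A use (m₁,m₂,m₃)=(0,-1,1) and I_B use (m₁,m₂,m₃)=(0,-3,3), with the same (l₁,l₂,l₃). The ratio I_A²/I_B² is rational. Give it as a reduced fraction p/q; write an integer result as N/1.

45/14

l's match ⇒ only the (l;m) 3-j factors differ between A and B.
A: triangle coeff Δ(2,3,5) = 1/2310; Σ_t [0,0]: t=0:+1/192 = 1/192; (3j)²=3/77 [(2 3 5; 0 -1 1)], sign=+1
B: triangle coeff Δ(2,3,5) = 1/2310; Σ_t [0,0]: t=0:+1/2880 = 1/2880; (3j)²=2/165 [(2 3 5; 0 -3 3)], sign=+1
I_A²/I_B² = (3/77)/(2/165) = 45/14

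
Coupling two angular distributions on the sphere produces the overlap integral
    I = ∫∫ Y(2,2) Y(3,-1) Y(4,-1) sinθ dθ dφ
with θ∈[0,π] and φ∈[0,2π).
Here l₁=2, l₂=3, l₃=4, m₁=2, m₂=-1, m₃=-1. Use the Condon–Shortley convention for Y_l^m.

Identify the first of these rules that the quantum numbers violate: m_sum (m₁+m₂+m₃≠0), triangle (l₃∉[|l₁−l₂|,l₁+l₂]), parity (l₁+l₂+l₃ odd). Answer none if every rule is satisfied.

Σmᵢ = 0  ✓
l₃∈[|l₁−l₂|,l₁+l₂]=[1,5], have l₃=4  ✓
Σlᵢ = 9 ⇒ odd  ✗

parity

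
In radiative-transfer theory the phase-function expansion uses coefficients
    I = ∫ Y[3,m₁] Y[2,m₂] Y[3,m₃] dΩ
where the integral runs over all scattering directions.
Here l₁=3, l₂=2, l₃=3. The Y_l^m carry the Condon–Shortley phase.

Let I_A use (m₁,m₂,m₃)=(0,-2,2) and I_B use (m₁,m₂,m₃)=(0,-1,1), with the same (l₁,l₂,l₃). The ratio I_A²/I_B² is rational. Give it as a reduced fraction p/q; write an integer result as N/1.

10/1

l's match ⇒ only the (l;m) 3-j factors differ between A and B.
A: triangle coeff Δ(3,2,3) = 1/3780; Σ_t [0,0]: t=0:+1/24 = 1/24; (3j)²=1/21 [(3 2 3; 0 -2 2)], sign=-1
B: triangle coeff Δ(3,2,3) = 1/3780; Σ_t [0,1]: t=0:+1/12 t=1:−1/8 = -1/24; (3j)²=1/210 [(3 2 3; 0 -1 1)], sign=-1
I_A²/I_B² = (1/21)/(1/210) = 10/1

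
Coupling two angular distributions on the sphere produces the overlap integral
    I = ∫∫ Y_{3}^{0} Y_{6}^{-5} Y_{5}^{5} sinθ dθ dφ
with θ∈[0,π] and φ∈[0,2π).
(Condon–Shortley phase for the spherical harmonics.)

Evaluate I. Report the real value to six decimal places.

m-sum 0 ✓  L=14 even ✓  3≤5≤9 ✓
Π(2lᵢ+1) = 7×13×11 = 1001
triangle coeff Δ(3,6,5) = 1/675675
Σ_t [1,3]: t=1:−1/8640 t=2:+1/2304 t=3:−1/8640 = 7/34560
(3j)²=7/429 [(3 6 5; 0 0 0)], sign=-1
Σ_t [1,1]: t=1:−1/483840 = -1/483840
(3j)²=3/91 [(3 6 5; 0 -5 5)], sign=-1
⇒ 4πI² = 7/13
I = (+1)√(7/13/(4π)) = 0.20700098

0.207001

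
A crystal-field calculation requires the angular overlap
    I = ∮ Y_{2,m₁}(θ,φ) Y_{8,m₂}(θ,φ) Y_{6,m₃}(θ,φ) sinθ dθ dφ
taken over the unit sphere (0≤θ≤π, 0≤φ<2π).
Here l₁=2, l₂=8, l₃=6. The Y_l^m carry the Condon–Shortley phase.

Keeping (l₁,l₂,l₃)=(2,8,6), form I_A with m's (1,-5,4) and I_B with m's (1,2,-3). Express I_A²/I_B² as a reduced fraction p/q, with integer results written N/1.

l's match ⇒ only the (l;m) 3-j factors differ between A and B.
A: triangle coeff Δ(2,8,6) = 1/30940; Σ_t [1,1]: t=1:−1/43545600 = -1/43545600; (3j)²=33/1190 [(2 8 6; 1 -5 4)], sign=-1
B: triangle coeff Δ(2,8,6) = 1/30940; Σ_t [1,1]: t=1:−1/13063680 = -1/13063680; (3j)²=10/1547 [(2 8 6; 1 2 -3)], sign=+1
I_A²/I_B² = (33/1190)/(10/1547) = 429/100

429/100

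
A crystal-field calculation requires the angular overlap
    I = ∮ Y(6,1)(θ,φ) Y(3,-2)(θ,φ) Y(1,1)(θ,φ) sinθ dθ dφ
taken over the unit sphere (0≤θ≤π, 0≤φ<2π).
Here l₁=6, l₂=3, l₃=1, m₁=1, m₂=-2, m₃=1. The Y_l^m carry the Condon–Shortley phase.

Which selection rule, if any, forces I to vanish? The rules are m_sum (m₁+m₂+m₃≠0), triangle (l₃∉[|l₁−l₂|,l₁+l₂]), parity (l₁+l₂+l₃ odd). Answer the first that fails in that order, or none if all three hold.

azimuthal sum: 1 − 2 + 1 = 0  ✓
3 ≤ 1 ≤ 9 (triangle on l)  ✗
L = 6 + 3 + 1 = 10 (even)

triangle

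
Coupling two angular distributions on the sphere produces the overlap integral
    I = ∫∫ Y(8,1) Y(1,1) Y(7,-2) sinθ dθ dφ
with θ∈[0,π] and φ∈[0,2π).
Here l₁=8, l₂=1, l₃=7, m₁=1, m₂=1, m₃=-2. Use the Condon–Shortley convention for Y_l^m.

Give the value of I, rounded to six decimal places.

-0.140215

m-sum 0 ✓  L=16 even ✓  7≤7≤9 ✓
Π(2lᵢ+1) = 17×3×15 = 765
triangle coeff Δ(8,1,7) = 1/2040
Σ_t [1,1]: t=1:−1/25401600 = -1/25401600
(3j)²=8/255 [(8 1 7; 0 0 0)], sign=+1
Σ_t [2,2]: t=2:+1/87091200 = 1/87091200
(3j)²=7/680 [(8 1 7; 1 1 -2)], sign=-1
⇒ 4πI² = 21/85
I = (-1)√(21/85/(4π)) = -0.14021525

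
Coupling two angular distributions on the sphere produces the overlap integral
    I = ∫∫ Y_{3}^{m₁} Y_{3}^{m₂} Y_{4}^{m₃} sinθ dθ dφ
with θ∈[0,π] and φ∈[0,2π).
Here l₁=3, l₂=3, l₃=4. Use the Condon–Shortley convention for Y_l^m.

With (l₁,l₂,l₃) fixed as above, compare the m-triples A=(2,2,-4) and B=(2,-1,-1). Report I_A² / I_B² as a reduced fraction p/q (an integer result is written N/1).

Same 3,3,4: normalisation and zero-m 3j drop out of the ratio.
A: Δ: 2! 4! 4! / 11! → 1/34650; sum: t=1:−1/576 = -1/576; 3j²(3 3 4; 2 2 -4) = Δ·Π!·Σ² = 5/99  (sign -1)
B: Δ: 2! 4! 4! / 11! → 1/34650; sum: t=0:+1/48 t=1:−1/144 = 1/72; 3j²(3 3 4; 2 -1 -1) = Δ·Π!·Σ² = 16/693  (sign -1)
I_A²/I_B² = (5/99)/(16/693) = 35/16

35/16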